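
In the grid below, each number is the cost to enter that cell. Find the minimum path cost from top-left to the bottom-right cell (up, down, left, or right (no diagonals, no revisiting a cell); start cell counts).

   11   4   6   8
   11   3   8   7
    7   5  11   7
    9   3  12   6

44

Take (0,0) -> (0,1) -> (1,1) -> (2,1) -> (3,1) -> (3,2) -> (3,3) for a total of 11 + 4 + 3 + 5 + 3 + 12 + 6 = 44.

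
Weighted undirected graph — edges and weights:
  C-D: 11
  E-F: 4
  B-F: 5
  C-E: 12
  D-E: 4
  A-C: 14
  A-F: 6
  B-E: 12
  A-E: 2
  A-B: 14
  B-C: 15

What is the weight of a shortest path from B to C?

Comparing a few candidate routes:
B → F → E → D → C: 5 + 4 + 4 + 11 = 24
B → F → E → C: 5 + 4 + 12 = 21
B → E → C: 12 + 12 = 24
B → C: 15
B → F → A → C: 5 + 6 + 14 = 25
B → F → A → E → C: 5 + 6 + 2 + 12 = 25
Best route has total 15.

15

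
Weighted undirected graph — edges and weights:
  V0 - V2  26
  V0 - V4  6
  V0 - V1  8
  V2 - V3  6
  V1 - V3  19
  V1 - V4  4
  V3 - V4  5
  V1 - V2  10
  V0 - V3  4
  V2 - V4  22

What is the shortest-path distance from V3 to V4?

5

Comparing a few candidate routes:
V3 - V2 - V1 - V4: 6 + 10 + 4 = 20
V3 - V0 - V1 - V4: 4 + 8 + 4 = 16
V3 - V4: 5
V3 - V0 - V4: 4 + 6 = 10
Best route has total 5.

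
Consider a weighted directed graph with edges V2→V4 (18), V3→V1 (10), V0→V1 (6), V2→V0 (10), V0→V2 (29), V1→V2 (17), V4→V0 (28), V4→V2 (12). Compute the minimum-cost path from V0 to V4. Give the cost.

41

Paths from V0 to V4:
V0 → V2 → V4: 29 + 18 = 47
V0 → V1 → V2 → V4: 6 + 17 + 18 = 41
Best route has total 41.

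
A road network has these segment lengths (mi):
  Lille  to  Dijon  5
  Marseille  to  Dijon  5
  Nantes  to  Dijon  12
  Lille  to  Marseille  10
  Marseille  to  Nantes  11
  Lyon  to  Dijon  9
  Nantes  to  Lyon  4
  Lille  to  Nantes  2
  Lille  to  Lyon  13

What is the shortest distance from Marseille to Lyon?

Checking several routes:
Marseille→Dijon→Lille→Nantes→Lyon: 5 + 5 + 2 + 4 = 16
Marseille→Nantes→Lyon: 11 + 4 = 15
Marseille→Lille→Nantes→Lyon: 10 + 2 + 4 = 16
Marseille→Dijon→Lyon: 5 + 9 = 14
Shortest: 14 mi.

14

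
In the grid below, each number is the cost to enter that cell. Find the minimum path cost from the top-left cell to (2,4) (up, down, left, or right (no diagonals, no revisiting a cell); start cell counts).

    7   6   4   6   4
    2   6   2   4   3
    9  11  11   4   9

33

Take [0,0] [1,0] [1,1] [1,2] [1,3] [1,4] [2,4] for a total of 7 + 2 + 6 + 2 + 4 + 3 + 9 = 33.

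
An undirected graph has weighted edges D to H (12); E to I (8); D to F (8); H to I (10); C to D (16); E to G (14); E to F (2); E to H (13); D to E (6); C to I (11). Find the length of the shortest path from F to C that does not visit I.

Paths from F to C avoiding I:
F-E-H-D-C: 2 + 13 + 12 + 16 = 43
F-D-C: 8 + 16 = 24
F-E-D-C: 2 + 6 + 16 = 24
The minimum is 24.

24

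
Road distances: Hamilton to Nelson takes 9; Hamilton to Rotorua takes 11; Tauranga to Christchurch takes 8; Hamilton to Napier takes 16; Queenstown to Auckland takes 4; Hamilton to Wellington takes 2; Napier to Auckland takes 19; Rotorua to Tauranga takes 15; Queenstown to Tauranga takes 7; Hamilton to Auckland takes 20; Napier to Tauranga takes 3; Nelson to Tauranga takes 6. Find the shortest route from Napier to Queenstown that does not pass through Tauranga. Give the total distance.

23

Routes from Napier to Queenstown avoiding Tauranga:
Napier - Hamilton - Auckland - Queenstown: 16 + 20 + 4 = 40
Napier - Auckland - Queenstown: 19 + 4 = 23
Best route has total 23.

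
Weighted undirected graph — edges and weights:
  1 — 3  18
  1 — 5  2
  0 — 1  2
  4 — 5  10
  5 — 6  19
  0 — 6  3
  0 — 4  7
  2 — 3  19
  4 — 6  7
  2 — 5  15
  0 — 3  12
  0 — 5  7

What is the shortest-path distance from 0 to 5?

A few of the 0→5 routes:
0→5: 7
0→6→4→5: 3 + 7 + 10 = 20
0→4→5: 7 + 10 = 17
0→1→5: 2 + 2 = 4
The minimum is 4.

4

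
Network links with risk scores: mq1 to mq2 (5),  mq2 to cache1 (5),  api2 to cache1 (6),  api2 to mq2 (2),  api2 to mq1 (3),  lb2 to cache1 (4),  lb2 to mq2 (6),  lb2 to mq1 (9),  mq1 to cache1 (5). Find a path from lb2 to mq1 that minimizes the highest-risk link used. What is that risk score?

5

Checking several routes:
lb2 - cache1 - mq2 - api2 - mq1: max(4, 5, 2, 3) = 5
lb2 - cache1 - api2 - mq1: max(4, 6, 3) = 6
lb2 - cache1 - mq1: max(4, 5) = 5
lb2 - cache1 - mq2 - mq1: max(4, 5, 5) = 5
lb2 - cache1 - api2 - mq2 - mq1: max(4, 6, 2, 5) = 6
Best route has worst link 5.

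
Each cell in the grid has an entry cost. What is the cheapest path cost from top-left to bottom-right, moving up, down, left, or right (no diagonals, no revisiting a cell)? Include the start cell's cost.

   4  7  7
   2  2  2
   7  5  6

16

Take [0,0] [1,0] [1,1] [1,2] [2,2] for a total of 4 + 2 + 2 + 2 + 6 = 16.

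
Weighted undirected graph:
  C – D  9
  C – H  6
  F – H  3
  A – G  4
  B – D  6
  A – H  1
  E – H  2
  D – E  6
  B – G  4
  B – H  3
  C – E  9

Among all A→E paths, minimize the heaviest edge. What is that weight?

Comparing a few candidate routes:
A - G - B - H - E: max(4, 4, 3, 2) = 4
A - H - E: max(1, 2) = 2
A - H - B - D - E: max(1, 3, 6, 6) = 6
The minimum achievable maximum is 2.

2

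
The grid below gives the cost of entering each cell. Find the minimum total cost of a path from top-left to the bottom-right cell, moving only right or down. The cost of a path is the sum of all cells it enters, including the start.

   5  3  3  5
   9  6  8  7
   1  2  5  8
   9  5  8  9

38

Cheapest: (0,0) → (0,1) → (1,1) → (2,1) → (2,2) → (2,3) → (3,3)
  5 + 3 + 6 + 2 + 5 + 8 + 9 = 38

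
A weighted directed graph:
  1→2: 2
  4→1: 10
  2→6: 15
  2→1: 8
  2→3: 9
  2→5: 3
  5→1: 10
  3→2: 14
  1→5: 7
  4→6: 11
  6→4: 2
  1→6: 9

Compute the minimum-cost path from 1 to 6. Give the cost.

Candidate routes:
1-2-6: 2 + 15 = 17
1-6: 9
Best route has total 9.

9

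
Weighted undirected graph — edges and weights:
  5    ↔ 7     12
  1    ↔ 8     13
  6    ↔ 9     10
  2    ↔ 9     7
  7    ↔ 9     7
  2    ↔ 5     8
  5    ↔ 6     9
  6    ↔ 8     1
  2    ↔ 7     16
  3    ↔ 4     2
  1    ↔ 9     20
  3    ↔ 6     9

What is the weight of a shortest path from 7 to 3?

26

Checking several routes:
7 - 2 - 9 - 6 - 3: 16 + 7 + 10 + 9 = 42
7 - 9 - 6 - 3: 7 + 10 + 9 = 26
7 - 9 - 2 - 5 - 6 - 3: 7 + 7 + 8 + 9 + 9 = 40
7 - 5 - 6 - 3: 12 + 9 + 9 = 30
7 - 2 - 5 - 6 - 3: 16 + 8 + 9 + 9 = 42
Best route has total 26.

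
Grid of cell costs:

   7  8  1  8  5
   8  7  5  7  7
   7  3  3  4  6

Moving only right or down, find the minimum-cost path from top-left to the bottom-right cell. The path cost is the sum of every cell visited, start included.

Best path: [0,0] → [0,1] → [0,2] → [1,2] → [2,2] → [2,3] → [2,4]
Cost: 7 + 8 + 1 + 5 + 3 + 4 + 6 = 34

34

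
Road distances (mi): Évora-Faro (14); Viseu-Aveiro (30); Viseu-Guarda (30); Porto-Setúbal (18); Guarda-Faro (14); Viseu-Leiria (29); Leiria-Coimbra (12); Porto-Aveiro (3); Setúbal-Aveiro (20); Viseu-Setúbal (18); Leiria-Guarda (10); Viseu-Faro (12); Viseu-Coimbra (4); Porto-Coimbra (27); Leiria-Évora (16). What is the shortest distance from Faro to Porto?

Some routes from Faro to Porto:
Faro→Guarda→Leiria→Coimbra→Porto: 14 + 10 + 12 + 27 = 63
Faro→Évora→Leiria→Coimbra→Porto: 14 + 16 + 12 + 27 = 69
Faro→Viseu→Coimbra→Porto: 12 + 4 + 27 = 43
Faro→Viseu→Setúbal→Porto: 12 + 18 + 18 = 48
Faro→Viseu→Setúbal→Aveiro→Porto: 12 + 18 + 20 + 3 = 53
Faro→Viseu→Aveiro→Porto: 12 + 30 + 3 = 45
Best route has total 43 mi.

43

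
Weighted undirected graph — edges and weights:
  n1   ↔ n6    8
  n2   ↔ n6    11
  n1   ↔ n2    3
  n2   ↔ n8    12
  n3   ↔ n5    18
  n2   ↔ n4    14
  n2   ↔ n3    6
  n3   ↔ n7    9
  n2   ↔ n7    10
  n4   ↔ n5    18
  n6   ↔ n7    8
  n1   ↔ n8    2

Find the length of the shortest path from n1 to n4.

17

Some routes from n1 to n4:
n1-n8-n2-n4: 2 + 12 + 14 = 28
n1-n6-n2-n4: 8 + 11 + 14 = 33
n1-n2-n4: 3 + 14 = 17
The minimum is 17.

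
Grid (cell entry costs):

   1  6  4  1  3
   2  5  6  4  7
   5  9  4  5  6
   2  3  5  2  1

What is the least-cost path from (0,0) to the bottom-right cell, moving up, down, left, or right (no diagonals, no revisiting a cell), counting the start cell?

Best path: [0,0] -> [1,0] -> [2,0] -> [3,0] -> [3,1] -> [3,2] -> [3,3] -> [3,4]
Cost: 1 + 2 + 5 + 2 + 3 + 5 + 2 + 1 = 21

21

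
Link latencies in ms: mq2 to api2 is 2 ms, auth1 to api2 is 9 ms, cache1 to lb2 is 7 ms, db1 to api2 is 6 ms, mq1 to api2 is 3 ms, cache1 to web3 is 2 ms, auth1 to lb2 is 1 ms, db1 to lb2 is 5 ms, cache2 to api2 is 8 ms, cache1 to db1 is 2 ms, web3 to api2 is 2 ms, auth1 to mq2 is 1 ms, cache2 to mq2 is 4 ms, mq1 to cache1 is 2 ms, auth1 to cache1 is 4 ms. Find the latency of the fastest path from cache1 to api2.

4

A few of the cache1→api2 routes:
cache1 -> mq1 -> api2: 2 + 3 = 5
cache1 -> db1 -> api2: 2 + 6 = 8
cache1 -> auth1 -> mq2 -> api2: 4 + 1 + 2 = 7
cache1 -> web3 -> api2: 2 + 2 = 4
cache1 -> db1 -> lb2 -> auth1 -> mq2 -> api2: 2 + 5 + 1 + 1 + 2 = 11
Shortest: 4 ms.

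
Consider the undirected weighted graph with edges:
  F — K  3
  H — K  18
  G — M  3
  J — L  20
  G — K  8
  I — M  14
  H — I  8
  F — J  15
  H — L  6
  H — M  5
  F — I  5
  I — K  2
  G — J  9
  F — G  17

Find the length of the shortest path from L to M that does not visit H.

Comparing a few candidate routes:
L → J → G → M: 20 + 9 + 3 = 32
L → J → G → K → I → M: 20 + 9 + 8 + 2 + 14 = 53
L → J → F → K → G → M: 20 + 15 + 3 + 8 + 3 = 49
Shortest: 32.

32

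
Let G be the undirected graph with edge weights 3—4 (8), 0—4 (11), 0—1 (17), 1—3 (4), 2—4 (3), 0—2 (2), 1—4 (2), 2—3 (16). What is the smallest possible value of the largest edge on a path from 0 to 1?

3

Checking several routes:
0 - 2 - 4 - 1: max(2, 3, 2) = 3
0 - 4 - 1: max(11, 2) = 11
0 - 4 - 3 - 1: max(11, 8, 4) = 11
0 - 2 - 4 - 3 - 1: max(2, 3, 8, 4) = 8
The minimum achievable maximum is 3.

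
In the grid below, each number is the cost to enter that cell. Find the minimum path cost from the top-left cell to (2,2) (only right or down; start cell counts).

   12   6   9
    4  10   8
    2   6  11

35

Best path: r0c0 -> r1c0 -> r2c0 -> r2c1 -> r2c2
Cost: 12 + 4 + 2 + 6 + 11 = 35
(Top row then right column would cost 46.)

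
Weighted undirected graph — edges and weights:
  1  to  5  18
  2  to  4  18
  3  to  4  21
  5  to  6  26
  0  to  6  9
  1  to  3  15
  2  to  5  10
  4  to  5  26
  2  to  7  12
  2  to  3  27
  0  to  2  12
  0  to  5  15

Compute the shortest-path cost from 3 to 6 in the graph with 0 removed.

Paths from 3 to 6 avoiding 0:
3 -> 2 -> 4 -> 5 -> 6: 27 + 18 + 26 + 26 = 97
3 -> 4 -> 2 -> 5 -> 6: 21 + 18 + 10 + 26 = 75
3 -> 4 -> 5 -> 6: 21 + 26 + 26 = 73
3 -> 1 -> 5 -> 6: 15 + 18 + 26 = 59
3 -> 2 -> 5 -> 6: 27 + 10 + 26 = 63
Best route has total 59.

59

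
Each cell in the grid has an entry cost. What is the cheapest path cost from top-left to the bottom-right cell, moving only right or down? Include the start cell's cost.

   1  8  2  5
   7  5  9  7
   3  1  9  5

Best path: (0,0) (1,0) (2,0) (2,1) (2,2) (2,3)
Cost: 1 + 7 + 3 + 1 + 9 + 5 = 26

26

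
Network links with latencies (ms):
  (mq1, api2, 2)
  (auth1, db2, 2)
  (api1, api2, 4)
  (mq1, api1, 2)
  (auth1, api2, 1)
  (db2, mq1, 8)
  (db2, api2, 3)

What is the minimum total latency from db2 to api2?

3

Comparing a few candidate routes:
db2 -> api2: 3
db2 -> auth1 -> api2: 2 + 1 = 3
db2 -> mq1 -> api2: 8 + 2 = 10
Shortest: 3 ms.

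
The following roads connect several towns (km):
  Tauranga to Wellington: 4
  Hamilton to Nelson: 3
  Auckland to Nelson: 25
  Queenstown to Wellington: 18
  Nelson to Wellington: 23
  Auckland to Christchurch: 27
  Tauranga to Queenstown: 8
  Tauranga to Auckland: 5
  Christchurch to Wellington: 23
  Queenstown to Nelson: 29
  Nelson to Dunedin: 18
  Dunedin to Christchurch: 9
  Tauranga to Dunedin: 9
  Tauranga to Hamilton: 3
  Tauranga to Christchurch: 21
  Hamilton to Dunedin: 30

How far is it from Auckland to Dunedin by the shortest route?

14

Some routes from Auckland to Dunedin:
Auckland -> Tauranga -> Hamilton -> Nelson -> Dunedin: 5 + 3 + 3 + 18 = 29
Auckland -> Tauranga -> Hamilton -> Dunedin: 5 + 3 + 30 = 38
Auckland -> Tauranga -> Christchurch -> Dunedin: 5 + 21 + 9 = 35
Auckland -> Nelson -> Hamilton -> Tauranga -> Dunedin: 25 + 3 + 3 + 9 = 40
Auckland -> Tauranga -> Dunedin: 5 + 9 = 14
Auckland -> Christchurch -> Dunedin: 27 + 9 = 36
Best route has total 14 km.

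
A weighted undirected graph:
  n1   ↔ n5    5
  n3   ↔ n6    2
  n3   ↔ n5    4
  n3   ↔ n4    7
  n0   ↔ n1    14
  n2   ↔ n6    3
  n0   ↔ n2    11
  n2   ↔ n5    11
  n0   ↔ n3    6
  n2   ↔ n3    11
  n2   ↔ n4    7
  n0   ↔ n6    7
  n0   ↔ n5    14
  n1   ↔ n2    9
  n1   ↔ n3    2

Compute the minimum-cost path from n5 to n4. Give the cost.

Comparing a few candidate routes:
n5→n2→n4: 11 + 7 = 18
n5→n1→n3→n4: 5 + 2 + 7 = 14
n5→n3→n4: 4 + 7 = 11
n5→n3→n6→n2→n4: 4 + 2 + 3 + 7 = 16
Shortest: 11.

11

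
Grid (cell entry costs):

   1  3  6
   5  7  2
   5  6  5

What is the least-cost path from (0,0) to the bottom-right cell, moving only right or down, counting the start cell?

17

One optimal route is [0,0] [0,1] [0,2] [1,2] [2,2].
Its cost is 1 + 3 + 6 + 2 + 5 = 17.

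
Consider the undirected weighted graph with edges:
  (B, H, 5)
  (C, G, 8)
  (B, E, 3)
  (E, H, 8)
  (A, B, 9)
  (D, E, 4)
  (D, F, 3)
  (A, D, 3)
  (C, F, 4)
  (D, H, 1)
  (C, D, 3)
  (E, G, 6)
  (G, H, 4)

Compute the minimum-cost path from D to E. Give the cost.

4

Checking several routes:
D -> H -> B -> E: 1 + 5 + 3 = 9
D -> H -> E: 1 + 8 = 9
D -> E: 4
Shortest: 4.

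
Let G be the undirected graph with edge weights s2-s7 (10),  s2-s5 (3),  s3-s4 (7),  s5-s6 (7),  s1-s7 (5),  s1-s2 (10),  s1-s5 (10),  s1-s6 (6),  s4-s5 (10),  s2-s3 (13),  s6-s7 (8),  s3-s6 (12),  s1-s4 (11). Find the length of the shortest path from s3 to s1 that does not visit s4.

18

Checking several routes:
s3 - s6 - s7 - s1: 12 + 8 + 5 = 25
s3 - s2 - s5 - s1: 13 + 3 + 10 = 26
s3 - s6 - s1: 12 + 6 = 18
s3 - s2 - s7 - s1: 13 + 10 + 5 = 28
s3 - s2 - s1: 13 + 10 = 23
Shortest: 18.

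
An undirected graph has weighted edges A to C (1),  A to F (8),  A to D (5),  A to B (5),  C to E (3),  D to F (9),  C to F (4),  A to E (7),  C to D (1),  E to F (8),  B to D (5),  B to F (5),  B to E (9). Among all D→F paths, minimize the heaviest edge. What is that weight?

4

Some routes from D to F:
D → A → B → F: max(5, 5, 5) = 5
D → C → A → B → F: max(1, 1, 5, 5) = 5
D → B → F: max(5, 5) = 5
D → A → C → F: max(5, 1, 4) = 5
D → C → F: max(1, 4) = 4
D → B → A → C → F: max(5, 5, 1, 4) = 5
Best route has worst link 4.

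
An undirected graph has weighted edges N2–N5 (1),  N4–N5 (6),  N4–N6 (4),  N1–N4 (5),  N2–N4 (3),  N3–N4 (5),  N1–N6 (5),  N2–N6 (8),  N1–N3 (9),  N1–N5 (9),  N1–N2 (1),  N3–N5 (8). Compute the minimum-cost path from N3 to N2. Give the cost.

A few of the N3→N2 routes:
N3→N5→N2: 8 + 1 = 9
N3→N4→N2: 5 + 3 = 8
N3→N1→N2: 9 + 1 = 10
The minimum is 8.

8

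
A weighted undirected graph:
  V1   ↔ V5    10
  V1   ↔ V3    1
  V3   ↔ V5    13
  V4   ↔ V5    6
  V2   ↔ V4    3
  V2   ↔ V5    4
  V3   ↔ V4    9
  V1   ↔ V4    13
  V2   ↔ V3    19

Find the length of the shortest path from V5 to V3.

11

Checking several routes:
V5 → V4 → V3: 6 + 9 = 15
V5 → V2 → V4 → V1 → V3: 4 + 3 + 13 + 1 = 21
V5 → V4 → V1 → V3: 6 + 13 + 1 = 20
V5 → V2 → V4 → V3: 4 + 3 + 9 = 16
V5 → V1 → V3: 10 + 1 = 11
V5 → V3: 13
The minimum is 11.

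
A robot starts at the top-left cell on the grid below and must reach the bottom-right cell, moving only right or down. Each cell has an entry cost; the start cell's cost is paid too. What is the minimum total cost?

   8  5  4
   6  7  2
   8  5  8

27

Path [0,0] → [0,1] → [0,2] → [1,2] → [2,2]: 8 + 5 + 4 + 2 + 8 = 27.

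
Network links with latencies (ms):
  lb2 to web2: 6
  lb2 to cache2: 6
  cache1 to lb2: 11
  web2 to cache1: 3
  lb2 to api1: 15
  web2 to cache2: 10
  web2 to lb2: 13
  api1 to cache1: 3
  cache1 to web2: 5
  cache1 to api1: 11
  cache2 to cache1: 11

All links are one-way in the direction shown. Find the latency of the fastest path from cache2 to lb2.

Candidate routes:
cache2 - cache1 - lb2: 11 + 11 = 22
cache2 - cache1 - web2 - lb2: 11 + 5 + 13 = 29
Shortest: 22 ms.

22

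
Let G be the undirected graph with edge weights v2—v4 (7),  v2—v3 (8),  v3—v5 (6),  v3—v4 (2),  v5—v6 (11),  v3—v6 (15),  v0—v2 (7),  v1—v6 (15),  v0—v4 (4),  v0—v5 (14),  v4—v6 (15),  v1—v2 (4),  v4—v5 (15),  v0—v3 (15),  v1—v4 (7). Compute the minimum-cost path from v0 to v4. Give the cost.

4

Comparing a few candidate routes:
v0 -> v2 -> v4: 7 + 7 = 14
v0 -> v2 -> v3 -> v4: 7 + 8 + 2 = 17
v0 -> v2 -> v1 -> v4: 7 + 4 + 7 = 18
v0 -> v4: 4
v0 -> v3 -> v4: 15 + 2 = 17
Best route has total 4.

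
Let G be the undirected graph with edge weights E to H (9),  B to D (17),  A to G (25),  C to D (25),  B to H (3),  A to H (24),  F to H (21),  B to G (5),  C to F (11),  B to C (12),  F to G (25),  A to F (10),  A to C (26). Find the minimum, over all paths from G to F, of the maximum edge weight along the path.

A few of the G→F routes:
G - B - H - A - F: max(5, 3, 24, 10) = 24
G - B - H - F: max(5, 3, 21) = 21
G - B - C - F: max(5, 12, 11) = 12
Smallest bottleneck: 12.

12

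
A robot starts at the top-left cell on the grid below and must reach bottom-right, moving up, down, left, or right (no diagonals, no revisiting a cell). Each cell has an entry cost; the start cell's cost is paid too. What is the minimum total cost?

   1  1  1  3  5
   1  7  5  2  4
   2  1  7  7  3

Best path: (0,0) → (0,1) → (0,2) → (0,3) → (1,3) → (1,4) → (2,4)
Cost: 1 + 1 + 1 + 3 + 2 + 4 + 3 = 15

15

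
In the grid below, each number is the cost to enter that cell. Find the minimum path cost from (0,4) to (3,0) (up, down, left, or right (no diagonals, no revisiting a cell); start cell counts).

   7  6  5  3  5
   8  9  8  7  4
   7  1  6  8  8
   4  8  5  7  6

39

Path [0,4] -> [0,3] -> [0,2] -> [1,2] -> [2,2] -> [2,1] -> [2,0] -> [3,0]: 5 + 3 + 5 + 8 + 6 + 1 + 7 + 4 = 39.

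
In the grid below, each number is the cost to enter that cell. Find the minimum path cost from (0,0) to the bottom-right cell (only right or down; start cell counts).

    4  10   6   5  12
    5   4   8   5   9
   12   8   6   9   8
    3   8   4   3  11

Cheapest: (0,0) (1,0) (1,1) (1,2) (2,2) (3,2) (3,3) (3,4)
  4 + 5 + 4 + 8 + 6 + 4 + 3 + 11 = 45
For comparison, the top-then-right route costs 65.

45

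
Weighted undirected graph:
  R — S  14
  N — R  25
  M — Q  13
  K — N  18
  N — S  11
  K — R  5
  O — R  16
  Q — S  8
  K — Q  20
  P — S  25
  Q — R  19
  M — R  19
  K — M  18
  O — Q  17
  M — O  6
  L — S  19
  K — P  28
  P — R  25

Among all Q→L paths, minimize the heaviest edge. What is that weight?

Some routes from Q to L:
Q-S-L: max(8, 19) = 19
Q-O-R-K-N-S-L: max(17, 16, 5, 18, 11, 19) = 19
Q-O-R-M-K-N-S-L: max(17, 16, 19, 18, 18, 11, 19) = 19
Smallest bottleneck: 19.

19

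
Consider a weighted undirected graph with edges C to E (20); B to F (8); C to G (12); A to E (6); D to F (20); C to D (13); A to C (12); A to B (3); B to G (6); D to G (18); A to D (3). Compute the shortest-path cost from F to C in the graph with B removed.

Candidate routes:
F - D - C: 20 + 13 = 33
F - D - A - C: 20 + 3 + 12 = 35
F - D - A - E - C: 20 + 3 + 6 + 20 = 49
F - D - G - C: 20 + 18 + 12 = 50
The minimum is 33.

33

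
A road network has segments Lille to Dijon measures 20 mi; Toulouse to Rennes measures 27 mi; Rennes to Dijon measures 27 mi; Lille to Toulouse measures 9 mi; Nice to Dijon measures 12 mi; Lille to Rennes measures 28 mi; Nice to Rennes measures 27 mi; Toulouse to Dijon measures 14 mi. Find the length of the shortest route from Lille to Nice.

Comparing a few candidate routes:
Lille → Toulouse → Dijon → Nice: 9 + 14 + 12 = 35
Lille → Dijon → Nice: 20 + 12 = 32
Lille → Rennes → Nice: 28 + 27 = 55
Shortest: 32 mi.

32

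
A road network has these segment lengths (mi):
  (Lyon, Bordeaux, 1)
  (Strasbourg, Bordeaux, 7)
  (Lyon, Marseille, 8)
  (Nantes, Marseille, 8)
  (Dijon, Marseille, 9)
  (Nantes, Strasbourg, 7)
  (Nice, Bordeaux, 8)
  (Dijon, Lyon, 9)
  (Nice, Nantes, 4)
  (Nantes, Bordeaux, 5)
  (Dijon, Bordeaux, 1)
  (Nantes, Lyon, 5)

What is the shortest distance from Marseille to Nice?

12

Checking several routes:
Marseille→Nantes→Nice: 8 + 4 = 12
Marseille→Lyon→Nantes→Nice: 8 + 5 + 4 = 17
Marseille→Lyon→Bordeaux→Nantes→Nice: 8 + 1 + 5 + 4 = 18
Marseille→Lyon→Bordeaux→Nice: 8 + 1 + 8 = 17
Shortest: 12 mi.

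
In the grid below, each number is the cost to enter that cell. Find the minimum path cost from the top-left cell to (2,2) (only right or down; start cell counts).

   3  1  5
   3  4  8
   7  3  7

18

One optimal route is r0c0→r0c1→r1c1→r2c1→r2c2.
Its cost is 3 + 1 + 4 + 3 + 7 = 18.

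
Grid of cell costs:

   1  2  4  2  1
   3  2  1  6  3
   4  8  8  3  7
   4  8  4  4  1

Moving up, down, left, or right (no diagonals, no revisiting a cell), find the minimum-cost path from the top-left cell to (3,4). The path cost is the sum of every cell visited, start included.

20

One optimal route is (0,0) -> (0,1) -> (1,1) -> (1,2) -> (1,3) -> (2,3) -> (3,3) -> (3,4).
Its cost is 1 + 2 + 2 + 1 + 6 + 3 + 4 + 1 = 20.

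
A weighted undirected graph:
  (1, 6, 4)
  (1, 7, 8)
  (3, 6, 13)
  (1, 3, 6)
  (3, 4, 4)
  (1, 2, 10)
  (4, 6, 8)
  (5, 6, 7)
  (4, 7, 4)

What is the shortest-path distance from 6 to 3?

A few of the 6→3 routes:
6→4→3: 8 + 4 = 12
6→3: 13
6→1→3: 4 + 6 = 10
Best route has total 10.

10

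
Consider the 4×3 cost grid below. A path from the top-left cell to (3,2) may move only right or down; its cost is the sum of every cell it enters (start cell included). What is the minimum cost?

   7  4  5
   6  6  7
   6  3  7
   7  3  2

25

Best path: [0,0]→[0,1]→[1,1]→[2,1]→[3,1]→[3,2]
Cost: 7 + 4 + 6 + 3 + 3 + 2 = 25
For comparison, the top-then-right route costs 32.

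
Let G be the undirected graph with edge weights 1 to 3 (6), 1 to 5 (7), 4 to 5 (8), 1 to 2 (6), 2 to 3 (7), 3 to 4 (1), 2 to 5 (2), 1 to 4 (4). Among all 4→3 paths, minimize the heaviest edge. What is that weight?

Some routes from 4 to 3:
4 - 1 - 3: max(4, 6) = 6
4 - 5 - 2 - 3: max(8, 2, 7) = 8
4 - 3: max(1) = 1
4 - 1 - 5 - 2 - 3: max(4, 7, 2, 7) = 7
4 - 1 - 2 - 3: max(4, 6, 7) = 7
Smallest bottleneck: 1.

1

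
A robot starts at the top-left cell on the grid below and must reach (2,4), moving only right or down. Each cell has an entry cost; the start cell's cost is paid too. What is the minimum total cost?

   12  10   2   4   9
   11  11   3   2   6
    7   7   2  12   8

43

Best path: [0,0]→[0,1]→[0,2]→[1,2]→[1,3]→[1,4]→[2,4]
Cost: 12 + 10 + 2 + 3 + 2 + 6 + 8 = 43
For comparison, the top-then-right route costs 51.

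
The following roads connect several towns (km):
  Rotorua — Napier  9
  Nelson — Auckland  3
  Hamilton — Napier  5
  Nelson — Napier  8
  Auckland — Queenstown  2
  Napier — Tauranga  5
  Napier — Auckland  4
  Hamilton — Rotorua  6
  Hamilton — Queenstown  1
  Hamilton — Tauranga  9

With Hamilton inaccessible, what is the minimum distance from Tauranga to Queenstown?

11

Paths from Tauranga to Queenstown avoiding Hamilton:
Tauranga-Napier-Nelson-Auckland-Queenstown: 5 + 8 + 3 + 2 = 18
Tauranga-Napier-Auckland-Queenstown: 5 + 4 + 2 = 11
Shortest: 11 km.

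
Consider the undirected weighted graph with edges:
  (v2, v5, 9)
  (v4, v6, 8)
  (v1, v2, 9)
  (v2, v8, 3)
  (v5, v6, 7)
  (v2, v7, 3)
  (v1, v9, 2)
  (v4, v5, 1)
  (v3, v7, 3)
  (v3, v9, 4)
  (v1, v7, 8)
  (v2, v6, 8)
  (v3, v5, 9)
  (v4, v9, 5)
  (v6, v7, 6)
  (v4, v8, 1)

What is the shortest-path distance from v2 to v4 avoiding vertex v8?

10

Comparing a few candidate routes:
v2→v1→v9→v4: 9 + 2 + 5 = 16
v2→v5→v4: 9 + 1 = 10
v2→v7→v3→v5→v4: 3 + 3 + 9 + 1 = 16
v2→v6→v5→v4: 8 + 7 + 1 = 16
v2→v7→v3→v9→v4: 3 + 3 + 4 + 5 = 15
Shortest: 10.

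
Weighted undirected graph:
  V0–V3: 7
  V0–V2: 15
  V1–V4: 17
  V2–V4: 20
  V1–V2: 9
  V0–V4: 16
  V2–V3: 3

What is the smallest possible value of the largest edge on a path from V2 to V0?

7

Paths from V2 to V0:
V2→V3→V0: max(3, 7) = 7
V2→V0: max(15) = 15
V2→V1→V4→V0: max(9, 17, 16) = 17
V2→V4→V0: max(20, 16) = 20
The minimum achievable maximum is 7.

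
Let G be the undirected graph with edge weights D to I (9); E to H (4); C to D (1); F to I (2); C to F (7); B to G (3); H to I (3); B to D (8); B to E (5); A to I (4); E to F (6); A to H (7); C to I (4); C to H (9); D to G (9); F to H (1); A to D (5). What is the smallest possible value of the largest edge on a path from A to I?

4

A few of the A→I routes:
A - D - C - I: max(5, 1, 4) = 5
A - H - I: max(7, 3) = 7
A - H - F - C - I: max(7, 1, 7, 4) = 7
A - H - F - I: max(7, 1, 2) = 7
A - I: max(4) = 4
The minimum achievable maximum is 4.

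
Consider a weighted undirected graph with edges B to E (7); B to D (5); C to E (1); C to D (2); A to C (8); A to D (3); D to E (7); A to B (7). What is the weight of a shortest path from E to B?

A few of the E→B routes:
E - C - D - A - B: 1 + 2 + 3 + 7 = 13
E - B: 7
E - D - B: 7 + 5 = 12
E - C - D - B: 1 + 2 + 5 = 8
Best route has total 7.

7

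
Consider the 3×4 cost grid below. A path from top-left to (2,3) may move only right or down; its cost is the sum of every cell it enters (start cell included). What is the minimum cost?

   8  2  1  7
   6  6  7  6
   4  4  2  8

One optimal route is [0,0]→[0,1]→[0,2]→[1,2]→[2,2]→[2,3].
Its cost is 8 + 2 + 1 + 7 + 2 + 8 = 28.
(Top row then right column would cost 32.)

28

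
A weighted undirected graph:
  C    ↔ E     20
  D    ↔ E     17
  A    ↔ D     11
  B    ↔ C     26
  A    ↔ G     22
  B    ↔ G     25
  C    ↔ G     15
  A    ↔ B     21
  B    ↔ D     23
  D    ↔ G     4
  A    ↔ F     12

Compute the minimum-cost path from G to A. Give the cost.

15

Comparing a few candidate routes:
G→D→A: 4 + 11 = 15
G→D→B→A: 4 + 23 + 21 = 48
G→B→D→A: 25 + 23 + 11 = 59
G→B→A: 25 + 21 = 46
G→A: 22
G→C→B→A: 15 + 26 + 21 = 62
Best route has total 15.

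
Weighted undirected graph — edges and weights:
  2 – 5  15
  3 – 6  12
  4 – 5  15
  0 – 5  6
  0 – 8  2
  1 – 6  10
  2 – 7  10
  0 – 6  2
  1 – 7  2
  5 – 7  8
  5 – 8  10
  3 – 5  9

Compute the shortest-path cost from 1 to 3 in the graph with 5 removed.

22

Paths from 1 to 3 avoiding 5:
1→6→3: 10 + 12 = 22
Shortest: 22.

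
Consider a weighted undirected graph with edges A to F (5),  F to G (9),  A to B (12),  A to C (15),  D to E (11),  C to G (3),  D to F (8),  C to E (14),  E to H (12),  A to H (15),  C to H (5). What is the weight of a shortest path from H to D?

Comparing a few candidate routes:
H → C → E → D: 5 + 14 + 11 = 30
H → A → F → D: 15 + 5 + 8 = 28
H → C → G → F → D: 5 + 3 + 9 + 8 = 25
H → E → D: 12 + 11 = 23
Best route has total 23.

23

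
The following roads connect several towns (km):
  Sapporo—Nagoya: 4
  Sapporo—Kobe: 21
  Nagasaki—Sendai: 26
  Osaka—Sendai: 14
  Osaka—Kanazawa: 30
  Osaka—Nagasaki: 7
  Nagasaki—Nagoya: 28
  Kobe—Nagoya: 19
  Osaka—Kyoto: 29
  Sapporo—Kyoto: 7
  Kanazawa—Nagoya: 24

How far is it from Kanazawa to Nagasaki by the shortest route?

37

Some routes from Kanazawa to Nagasaki:
Kanazawa → Osaka → Sendai → Nagasaki: 30 + 14 + 26 = 70
Kanazawa → Osaka → Nagasaki: 30 + 7 = 37
Kanazawa → Nagoya → Nagasaki: 24 + 28 = 52
The minimum is 37 km.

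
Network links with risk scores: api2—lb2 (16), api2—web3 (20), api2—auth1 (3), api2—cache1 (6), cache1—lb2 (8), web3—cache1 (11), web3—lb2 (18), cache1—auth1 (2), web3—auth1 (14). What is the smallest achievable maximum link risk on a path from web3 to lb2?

Comparing a few candidate routes:
web3 → cache1 → lb2: max(11, 8) = 11
web3 → auth1 → cache1 → lb2: max(14, 2, 8) = 14
web3 → auth1 → api2 → cache1 → lb2: max(14, 3, 6, 8) = 14
Best route has worst link 11.

11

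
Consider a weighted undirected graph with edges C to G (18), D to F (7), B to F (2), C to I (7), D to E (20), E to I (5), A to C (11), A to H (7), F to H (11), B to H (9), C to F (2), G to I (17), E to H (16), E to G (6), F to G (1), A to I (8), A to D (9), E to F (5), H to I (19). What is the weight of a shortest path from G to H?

Checking several routes:
G - F - C - A - H: 1 + 2 + 11 + 7 = 21
G - F - E - H: 1 + 5 + 16 = 22
G - F - H: 1 + 11 = 12
G - F - B - H: 1 + 2 + 9 = 12
Best route has total 12.

12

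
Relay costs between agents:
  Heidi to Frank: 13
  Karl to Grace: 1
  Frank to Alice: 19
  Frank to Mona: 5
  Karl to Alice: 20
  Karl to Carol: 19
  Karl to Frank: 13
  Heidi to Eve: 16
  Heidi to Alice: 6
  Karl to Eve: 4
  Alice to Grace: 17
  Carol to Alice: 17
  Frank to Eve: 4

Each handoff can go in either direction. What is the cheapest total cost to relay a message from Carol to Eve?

23

Some routes from Carol to Eve:
Carol→Alice→Frank→Eve: 17 + 19 + 4 = 40
Carol→Alice→Grace→Karl→Eve: 17 + 17 + 1 + 4 = 39
Carol→Alice→Heidi→Frank→Eve: 17 + 6 + 13 + 4 = 40
Carol→Alice→Heidi→Eve: 17 + 6 + 16 = 39
Carol→Karl→Frank→Eve: 19 + 13 + 4 = 36
Carol→Karl→Eve: 19 + 4 = 23
Best route has total 23.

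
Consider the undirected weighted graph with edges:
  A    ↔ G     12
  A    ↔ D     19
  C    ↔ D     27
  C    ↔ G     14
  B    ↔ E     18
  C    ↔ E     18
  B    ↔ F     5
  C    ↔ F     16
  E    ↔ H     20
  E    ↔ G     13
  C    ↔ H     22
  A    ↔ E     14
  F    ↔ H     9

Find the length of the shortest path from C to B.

21

A few of the C→B routes:
C → E → H → F → B: 18 + 20 + 9 + 5 = 52
C → G → A → E → B: 14 + 12 + 14 + 18 = 58
C → G → E → B: 14 + 13 + 18 = 45
C → H → F → B: 22 + 9 + 5 = 36
C → E → B: 18 + 18 = 36
C → F → B: 16 + 5 = 21
Shortest: 21.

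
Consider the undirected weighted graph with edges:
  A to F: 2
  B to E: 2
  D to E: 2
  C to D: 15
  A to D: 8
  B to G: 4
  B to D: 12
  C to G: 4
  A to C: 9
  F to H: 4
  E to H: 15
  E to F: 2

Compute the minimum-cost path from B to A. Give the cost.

Comparing a few candidate routes:
B → E → D → A: 2 + 2 + 8 = 12
B → D → E → F → A: 12 + 2 + 2 + 2 = 18
B → D → A: 12 + 8 = 20
B → E → F → A: 2 + 2 + 2 = 6
B → G → C → A: 4 + 4 + 9 = 17
Best route has total 6.

6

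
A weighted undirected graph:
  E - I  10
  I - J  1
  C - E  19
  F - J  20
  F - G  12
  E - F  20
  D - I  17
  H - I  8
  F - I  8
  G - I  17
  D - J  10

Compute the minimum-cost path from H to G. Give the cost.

Checking several routes:
H → I → J → F → G: 8 + 1 + 20 + 12 = 41
H → I → G: 8 + 17 = 25
H → I → F → G: 8 + 8 + 12 = 28
Best route has total 25.

25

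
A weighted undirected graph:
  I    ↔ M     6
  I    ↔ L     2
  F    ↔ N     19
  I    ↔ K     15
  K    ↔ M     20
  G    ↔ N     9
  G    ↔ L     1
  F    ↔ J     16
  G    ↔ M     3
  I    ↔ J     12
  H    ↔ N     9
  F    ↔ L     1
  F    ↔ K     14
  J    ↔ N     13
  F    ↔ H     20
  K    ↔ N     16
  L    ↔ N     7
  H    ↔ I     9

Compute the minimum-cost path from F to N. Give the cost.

8

Comparing a few candidate routes:
F-N: 19
F-L-G-N: 1 + 1 + 9 = 11
F-L-N: 1 + 7 = 8
Best route has total 8.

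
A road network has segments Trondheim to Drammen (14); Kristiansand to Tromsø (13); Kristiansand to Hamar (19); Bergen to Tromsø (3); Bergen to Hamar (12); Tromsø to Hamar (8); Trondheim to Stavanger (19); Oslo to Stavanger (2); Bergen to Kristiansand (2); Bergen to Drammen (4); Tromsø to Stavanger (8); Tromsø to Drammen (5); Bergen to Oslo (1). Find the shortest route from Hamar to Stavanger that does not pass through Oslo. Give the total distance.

Some routes from Hamar to Stavanger avoiding Oslo:
Hamar -> Bergen -> Tromsø -> Stavanger: 12 + 3 + 8 = 23
Hamar -> Bergen -> Drammen -> Tromsø -> Stavanger: 12 + 4 + 5 + 8 = 29
Hamar -> Tromsø -> Stavanger: 8 + 8 = 16
Hamar -> Kristiansand -> Bergen -> Tromsø -> Stavanger: 19 + 2 + 3 + 8 = 32
Shortest: 16 km.

16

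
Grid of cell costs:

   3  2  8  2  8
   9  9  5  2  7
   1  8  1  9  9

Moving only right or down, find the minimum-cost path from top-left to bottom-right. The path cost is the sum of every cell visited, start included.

Path (0,0) (0,1) (0,2) (0,3) (1,3) (1,4) (2,4): 3 + 2 + 8 + 2 + 2 + 7 + 9 = 33.
(Top row then right column would cost 39.)

33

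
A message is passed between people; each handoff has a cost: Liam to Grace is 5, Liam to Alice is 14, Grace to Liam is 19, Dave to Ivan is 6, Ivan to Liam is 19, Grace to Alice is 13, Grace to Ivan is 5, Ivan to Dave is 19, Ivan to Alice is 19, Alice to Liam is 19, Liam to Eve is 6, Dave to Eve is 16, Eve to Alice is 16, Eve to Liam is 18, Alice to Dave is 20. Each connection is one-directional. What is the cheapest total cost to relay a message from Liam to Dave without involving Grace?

34

Paths from Liam to Dave avoiding Grace:
Liam→Eve→Alice→Dave: 6 + 16 + 20 = 42
Liam→Alice→Dave: 14 + 20 = 34
Shortest: 34.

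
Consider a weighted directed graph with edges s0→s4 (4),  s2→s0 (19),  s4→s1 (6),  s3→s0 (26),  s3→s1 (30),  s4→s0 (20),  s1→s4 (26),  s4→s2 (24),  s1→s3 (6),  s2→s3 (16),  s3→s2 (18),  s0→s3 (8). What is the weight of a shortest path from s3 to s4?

30

Routes from s3 to s4:
s3-s0-s4: 26 + 4 = 30
s3-s1-s4: 30 + 26 = 56
s3-s2-s0-s4: 18 + 19 + 4 = 41
Shortest: 30.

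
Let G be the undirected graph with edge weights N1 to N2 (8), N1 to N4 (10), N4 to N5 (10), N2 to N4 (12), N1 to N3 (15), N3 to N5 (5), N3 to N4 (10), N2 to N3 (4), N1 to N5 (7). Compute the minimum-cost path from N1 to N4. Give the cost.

Comparing a few candidate routes:
N1 - N2 - N3 - N4: 8 + 4 + 10 = 22
N1 - N5 - N4: 7 + 10 = 17
N1 - N4: 10
N1 - N2 - N4: 8 + 12 = 20
N1 - N5 - N3 - N4: 7 + 5 + 10 = 22
The minimum is 10.

10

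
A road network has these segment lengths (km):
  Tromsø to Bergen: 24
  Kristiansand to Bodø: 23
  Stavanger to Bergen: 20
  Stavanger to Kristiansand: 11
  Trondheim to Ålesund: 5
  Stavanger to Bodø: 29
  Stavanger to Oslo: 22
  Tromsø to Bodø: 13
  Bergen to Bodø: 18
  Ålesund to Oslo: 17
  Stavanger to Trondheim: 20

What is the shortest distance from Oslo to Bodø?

51

Checking several routes:
Oslo → Stavanger → Kristiansand → Bodø: 22 + 11 + 23 = 56
Oslo → Stavanger → Bodø: 22 + 29 = 51
Oslo → Ålesund → Trondheim → Stavanger → Bodø: 17 + 5 + 20 + 29 = 71
Oslo → Stavanger → Bergen → Bodø: 22 + 20 + 18 = 60
Shortest: 51 km.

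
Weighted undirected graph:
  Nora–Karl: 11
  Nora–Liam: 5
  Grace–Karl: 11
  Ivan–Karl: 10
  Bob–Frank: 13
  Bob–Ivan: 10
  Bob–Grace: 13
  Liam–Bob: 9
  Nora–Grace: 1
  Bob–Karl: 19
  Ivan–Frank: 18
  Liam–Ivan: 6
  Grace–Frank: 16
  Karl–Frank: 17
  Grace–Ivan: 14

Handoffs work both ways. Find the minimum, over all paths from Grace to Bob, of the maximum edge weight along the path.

Comparing a few candidate routes:
Grace -> Nora -> Liam -> Bob: max(1, 5, 9) = 9
Grace -> Karl -> Ivan -> Liam -> Bob: max(11, 10, 6, 9) = 11
Grace -> Nora -> Liam -> Ivan -> Bob: max(1, 5, 6, 10) = 10
Best route has worst link 9.

9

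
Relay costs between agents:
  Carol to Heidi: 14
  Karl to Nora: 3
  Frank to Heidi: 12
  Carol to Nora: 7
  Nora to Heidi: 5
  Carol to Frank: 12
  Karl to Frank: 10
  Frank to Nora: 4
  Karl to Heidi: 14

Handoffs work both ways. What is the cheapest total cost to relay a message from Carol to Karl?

Some routes from Carol to Karl:
Carol -> Nora -> Karl: 7 + 3 = 10
Carol -> Frank -> Nora -> Karl: 12 + 4 + 3 = 19
Carol -> Heidi -> Nora -> Karl: 14 + 5 + 3 = 22
Carol -> Nora -> Frank -> Karl: 7 + 4 + 10 = 21
Shortest: 10.

10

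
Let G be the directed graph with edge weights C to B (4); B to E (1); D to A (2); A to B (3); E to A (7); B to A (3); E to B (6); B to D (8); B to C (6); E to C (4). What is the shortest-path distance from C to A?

Paths from C to A:
C → B → A: 4 + 3 = 7
C → B → D → A: 4 + 8 + 2 = 14
C → B → E → A: 4 + 1 + 7 = 12
Shortest: 7.

7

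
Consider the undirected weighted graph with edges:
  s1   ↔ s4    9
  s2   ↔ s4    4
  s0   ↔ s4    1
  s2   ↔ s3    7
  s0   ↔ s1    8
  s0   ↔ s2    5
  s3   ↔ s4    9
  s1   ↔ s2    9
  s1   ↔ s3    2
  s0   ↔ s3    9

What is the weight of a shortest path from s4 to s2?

4

Checking several routes:
s4→s3→s2: 9 + 7 = 16
s4→s2: 4
s4→s0→s2: 1 + 5 = 6
s4→s0→s3→s2: 1 + 9 + 7 = 17
Shortest: 4.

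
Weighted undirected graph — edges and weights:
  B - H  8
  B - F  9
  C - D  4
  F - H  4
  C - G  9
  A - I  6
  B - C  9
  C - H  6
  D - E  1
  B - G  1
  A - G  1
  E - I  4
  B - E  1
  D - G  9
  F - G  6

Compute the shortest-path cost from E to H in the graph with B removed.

11

Some routes from E to H avoiding B:
E→D→G→F→H: 1 + 9 + 6 + 4 = 20
E→I→A→G→F→H: 4 + 6 + 1 + 6 + 4 = 21
E→D→C→H: 1 + 4 + 6 = 11
Shortest: 11.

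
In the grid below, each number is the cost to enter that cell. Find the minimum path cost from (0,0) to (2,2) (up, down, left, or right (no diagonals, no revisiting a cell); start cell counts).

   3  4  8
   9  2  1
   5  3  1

One optimal route is [0,0] [0,1] [1,1] [1,2] [2,2].
Its cost is 3 + 4 + 2 + 1 + 1 = 11.

11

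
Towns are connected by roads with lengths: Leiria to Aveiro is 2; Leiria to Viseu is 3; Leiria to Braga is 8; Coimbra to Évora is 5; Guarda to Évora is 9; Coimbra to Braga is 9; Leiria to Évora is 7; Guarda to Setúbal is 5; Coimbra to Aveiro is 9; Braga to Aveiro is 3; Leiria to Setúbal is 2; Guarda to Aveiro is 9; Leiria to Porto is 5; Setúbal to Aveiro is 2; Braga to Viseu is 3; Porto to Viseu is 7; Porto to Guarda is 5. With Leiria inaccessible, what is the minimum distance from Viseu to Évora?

Checking several routes:
Viseu-Braga-Aveiro-Setúbal-Guarda-Évora: 3 + 3 + 2 + 5 + 9 = 22
Viseu-Braga-Aveiro-Coimbra-Évora: 3 + 3 + 9 + 5 = 20
Viseu-Porto-Guarda-Évora: 7 + 5 + 9 = 21
Viseu-Braga-Coimbra-Évora: 3 + 9 + 5 = 17
Viseu-Braga-Aveiro-Guarda-Évora: 3 + 3 + 9 + 9 = 24
Shortest: 17.

17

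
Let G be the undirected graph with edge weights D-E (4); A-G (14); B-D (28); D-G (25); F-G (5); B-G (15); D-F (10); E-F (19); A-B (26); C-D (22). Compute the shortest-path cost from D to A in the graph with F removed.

A few of the D→A routes:
D - G - A: 25 + 14 = 39
D - B - A: 28 + 26 = 54
D - B - G - A: 28 + 15 + 14 = 57
Best route has total 39.

39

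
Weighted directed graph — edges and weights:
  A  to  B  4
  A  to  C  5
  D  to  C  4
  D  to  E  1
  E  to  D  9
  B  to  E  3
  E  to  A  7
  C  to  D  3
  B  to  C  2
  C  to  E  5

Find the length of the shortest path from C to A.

11

Routes from C to A:
C→D→E→A: 3 + 1 + 7 = 11
C→E→A: 5 + 7 = 12
The minimum is 11.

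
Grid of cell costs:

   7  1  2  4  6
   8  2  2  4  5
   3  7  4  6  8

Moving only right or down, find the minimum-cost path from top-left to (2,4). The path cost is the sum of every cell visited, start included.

29

One optimal route is (0,0)→(0,1)→(0,2)→(1,2)→(1,3)→(1,4)→(2,4).
Its cost is 7 + 1 + 2 + 2 + 4 + 5 + 8 = 29.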